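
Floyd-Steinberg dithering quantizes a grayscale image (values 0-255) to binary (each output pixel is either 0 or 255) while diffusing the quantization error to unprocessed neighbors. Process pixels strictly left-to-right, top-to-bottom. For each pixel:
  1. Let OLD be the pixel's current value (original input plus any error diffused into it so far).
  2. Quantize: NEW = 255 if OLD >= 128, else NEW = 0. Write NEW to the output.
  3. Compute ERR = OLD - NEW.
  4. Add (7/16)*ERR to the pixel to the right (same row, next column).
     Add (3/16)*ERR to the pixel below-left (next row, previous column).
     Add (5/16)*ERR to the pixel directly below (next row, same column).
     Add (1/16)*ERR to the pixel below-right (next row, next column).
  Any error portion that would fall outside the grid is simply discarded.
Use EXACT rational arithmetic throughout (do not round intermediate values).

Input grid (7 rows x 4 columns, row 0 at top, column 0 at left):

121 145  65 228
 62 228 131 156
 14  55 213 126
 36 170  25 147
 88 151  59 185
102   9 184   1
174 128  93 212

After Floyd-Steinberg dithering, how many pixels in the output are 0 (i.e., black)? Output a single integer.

(0,0): OLD=121 → NEW=0, ERR=121
(0,1): OLD=3167/16 → NEW=255, ERR=-913/16
(0,2): OLD=10249/256 → NEW=0, ERR=10249/256
(0,3): OLD=1005631/4096 → NEW=255, ERR=-38849/4096
(1,0): OLD=22813/256 → NEW=0, ERR=22813/256
(1,1): OLD=541131/2048 → NEW=255, ERR=18891/2048
(1,2): OLD=9319335/65536 → NEW=255, ERR=-7392345/65536
(1,3): OLD=111347265/1048576 → NEW=0, ERR=111347265/1048576
(2,0): OLD=1427945/32768 → NEW=0, ERR=1427945/32768
(2,1): OLD=64348563/1048576 → NEW=0, ERR=64348563/1048576
(2,2): OLD=472039167/2097152 → NEW=255, ERR=-62734593/2097152
(2,3): OLD=4665633891/33554432 → NEW=255, ERR=-3890746269/33554432
(3,0): OLD=1025496665/16777216 → NEW=0, ERR=1025496665/16777216
(3,1): OLD=57185866823/268435456 → NEW=255, ERR=-11265174457/268435456
(3,2): OLD=-88536856647/4294967296 → NEW=0, ERR=-88536856647/4294967296
(3,3): OLD=6863447025039/68719476736 → NEW=0, ERR=6863447025039/68719476736
(4,0): OLD=426201331877/4294967296 → NEW=0, ERR=426201331877/4294967296
(4,1): OLD=6227876465007/34359738368 → NEW=255, ERR=-2533856818833/34359738368
(4,2): OLD=40020698457487/1099511627776 → NEW=0, ERR=40020698457487/1099511627776
(4,3): OLD=4061109634120857/17592186044416 → NEW=255, ERR=-424897807205223/17592186044416
(5,0): OLD=65521575835157/549755813888 → NEW=0, ERR=65521575835157/549755813888
(5,1): OLD=899384281411635/17592186044416 → NEW=0, ERR=899384281411635/17592186044416
(5,2): OLD=1834897295261967/8796093022208 → NEW=255, ERR=-408106425401073/8796093022208
(5,3): OLD=-6916172839610689/281474976710656 → NEW=0, ERR=-6916172839610689/281474976710656
(6,0): OLD=62158250925514169/281474976710656 → NEW=255, ERR=-9617868135703111/281474976710656
(6,1): OLD=575455247855529887/4503599627370496 → NEW=0, ERR=575455247855529887/4503599627370496
(6,2): OLD=9583056611229325865/72057594037927936 → NEW=255, ERR=-8791629868442297815/72057594037927936
(6,3): OLD=170682040825968202271/1152921504606846976 → NEW=255, ERR=-123312942848777776609/1152921504606846976
Output grid:
  Row 0: .#.#  (2 black, running=2)
  Row 1: .##.  (2 black, running=4)
  Row 2: ..##  (2 black, running=6)
  Row 3: .#..  (3 black, running=9)
  Row 4: .#.#  (2 black, running=11)
  Row 5: ..#.  (3 black, running=14)
  Row 6: #.##  (1 black, running=15)

Answer: 15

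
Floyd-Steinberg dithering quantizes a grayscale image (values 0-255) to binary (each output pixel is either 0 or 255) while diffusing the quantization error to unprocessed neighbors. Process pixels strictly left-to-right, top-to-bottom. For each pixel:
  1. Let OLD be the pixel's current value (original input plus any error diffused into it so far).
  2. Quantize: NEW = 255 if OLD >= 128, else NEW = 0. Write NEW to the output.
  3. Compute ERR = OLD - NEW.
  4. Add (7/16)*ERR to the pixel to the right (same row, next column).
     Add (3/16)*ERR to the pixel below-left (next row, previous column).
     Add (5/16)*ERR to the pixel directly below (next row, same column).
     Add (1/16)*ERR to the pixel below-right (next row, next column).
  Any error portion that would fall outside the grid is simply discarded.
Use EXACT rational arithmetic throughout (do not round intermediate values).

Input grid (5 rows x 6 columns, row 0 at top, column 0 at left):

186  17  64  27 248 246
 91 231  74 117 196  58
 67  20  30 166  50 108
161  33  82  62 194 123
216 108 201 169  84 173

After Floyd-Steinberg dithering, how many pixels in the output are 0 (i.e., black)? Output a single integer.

(0,0): OLD=186 → NEW=255, ERR=-69
(0,1): OLD=-211/16 → NEW=0, ERR=-211/16
(0,2): OLD=14907/256 → NEW=0, ERR=14907/256
(0,3): OLD=214941/4096 → NEW=0, ERR=214941/4096
(0,4): OLD=17757515/65536 → NEW=255, ERR=1045835/65536
(0,5): OLD=265270541/1048576 → NEW=255, ERR=-2116339/1048576
(1,0): OLD=17143/256 → NEW=0, ERR=17143/256
(1,1): OLD=538177/2048 → NEW=255, ERR=15937/2048
(1,2): OLD=6856149/65536 → NEW=0, ERR=6856149/65536
(1,3): OLD=48706353/262144 → NEW=255, ERR=-18140367/262144
(1,4): OLD=2912746739/16777216 → NEW=255, ERR=-1365443341/16777216
(1,5): OLD=6109579701/268435456 → NEW=0, ERR=6109579701/268435456
(2,0): OLD=2928987/32768 → NEW=0, ERR=2928987/32768
(2,1): OLD=89484313/1048576 → NEW=0, ERR=89484313/1048576
(2,2): OLD=1468673931/16777216 → NEW=0, ERR=1468673931/16777216
(2,3): OLD=23347464947/134217728 → NEW=255, ERR=-10878055693/134217728
(2,4): OLD=-47026878887/4294967296 → NEW=0, ERR=-47026878887/4294967296
(2,5): OLD=7231728216063/68719476736 → NEW=0, ERR=7231728216063/68719476736
(3,0): OLD=3438222635/16777216 → NEW=255, ERR=-839967445/16777216
(3,1): OLD=8021503055/134217728 → NEW=0, ERR=8021503055/134217728
(3,2): OLD=134905481373/1073741824 → NEW=0, ERR=134905481373/1073741824
(3,3): OLD=6532372014871/68719476736 → NEW=0, ERR=6532372014871/68719476736
(3,4): OLD=135697664857527/549755813888 → NEW=255, ERR=-4490067683913/549755813888
(3,5): OLD=1333738656089177/8796093022208 → NEW=255, ERR=-909265064573863/8796093022208
(4,0): OLD=454322279333/2147483648 → NEW=255, ERR=-93286050907/2147483648
(4,1): OLD=4401486687073/34359738368 → NEW=255, ERR=-4360246596767/34359738368
(4,2): OLD=226832264476371/1099511627776 → NEW=255, ERR=-53543200606509/1099511627776
(4,3): OLD=3232069605272895/17592186044416 → NEW=255, ERR=-1253937836053185/17592186044416
(4,4): OLD=10364619210260527/281474976710656 → NEW=0, ERR=10364619210260527/281474976710656
(4,5): OLD=703893745020937961/4503599627370496 → NEW=255, ERR=-444524159958538519/4503599627370496
Output grid:
  Row 0: #...##  (3 black, running=3)
  Row 1: .#.##.  (3 black, running=6)
  Row 2: ...#..  (5 black, running=11)
  Row 3: #...##  (3 black, running=14)
  Row 4: ####.#  (1 black, running=15)

Answer: 15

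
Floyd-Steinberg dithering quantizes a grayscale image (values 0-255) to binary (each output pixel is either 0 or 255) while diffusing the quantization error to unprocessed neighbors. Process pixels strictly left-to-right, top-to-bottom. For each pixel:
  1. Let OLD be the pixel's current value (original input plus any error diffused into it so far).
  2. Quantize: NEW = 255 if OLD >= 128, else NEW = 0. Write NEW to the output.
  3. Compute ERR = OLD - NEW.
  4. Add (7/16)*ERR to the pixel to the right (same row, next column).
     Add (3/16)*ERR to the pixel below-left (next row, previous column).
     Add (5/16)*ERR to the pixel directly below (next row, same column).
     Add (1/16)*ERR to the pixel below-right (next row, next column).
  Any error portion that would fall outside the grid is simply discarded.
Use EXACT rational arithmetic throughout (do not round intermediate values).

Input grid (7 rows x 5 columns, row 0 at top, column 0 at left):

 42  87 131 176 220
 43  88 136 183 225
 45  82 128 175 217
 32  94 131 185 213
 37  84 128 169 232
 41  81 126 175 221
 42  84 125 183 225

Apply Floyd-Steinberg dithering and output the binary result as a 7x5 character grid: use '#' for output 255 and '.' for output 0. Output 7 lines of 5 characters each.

(0,0): OLD=42 → NEW=0, ERR=42
(0,1): OLD=843/8 → NEW=0, ERR=843/8
(0,2): OLD=22669/128 → NEW=255, ERR=-9971/128
(0,3): OLD=290651/2048 → NEW=255, ERR=-231589/2048
(0,4): OLD=5587837/32768 → NEW=255, ERR=-2768003/32768
(1,0): OLD=9713/128 → NEW=0, ERR=9713/128
(1,1): OLD=145559/1024 → NEW=255, ERR=-115561/1024
(1,2): OLD=1561955/32768 → NEW=0, ERR=1561955/32768
(1,3): OLD=19373671/131072 → NEW=255, ERR=-14049689/131072
(1,4): OLD=303329621/2097152 → NEW=255, ERR=-231444139/2097152
(2,0): OLD=779117/16384 → NEW=0, ERR=779117/16384
(2,1): OLD=42581887/524288 → NEW=0, ERR=42581887/524288
(2,2): OLD=1269007933/8388608 → NEW=255, ERR=-870087107/8388608
(2,3): OLD=10524122983/134217728 → NEW=0, ERR=10524122983/134217728
(2,4): OLD=451223806481/2147483648 → NEW=255, ERR=-96384523759/2147483648
(3,0): OLD=520839837/8388608 → NEW=0, ERR=520839837/8388608
(3,1): OLD=8728771417/67108864 → NEW=255, ERR=-8383988903/67108864
(3,2): OLD=136810876707/2147483648 → NEW=0, ERR=136810876707/2147483648
(3,3): OLD=955532712875/4294967296 → NEW=255, ERR=-139683947605/4294967296
(3,4): OLD=13032387609399/68719476736 → NEW=255, ERR=-4491078958281/68719476736
(4,0): OLD=35410074259/1073741824 → NEW=0, ERR=35410074259/1073741824
(4,1): OLD=2584288466451/34359738368 → NEW=0, ERR=2584288466451/34359738368
(4,2): OLD=91758616518525/549755813888 → NEW=255, ERR=-48429116022915/549755813888
(4,3): OLD=985375871563795/8796093022208 → NEW=0, ERR=985375871563795/8796093022208
(4,4): OLD=36388365141387781/140737488355328 → NEW=255, ERR=500305610779141/140737488355328
(5,0): OLD=35958465650201/549755813888 → NEW=0, ERR=35958465650201/549755813888
(5,1): OLD=521889240809099/4398046511104 → NEW=0, ERR=521889240809099/4398046511104
(5,2): OLD=24782749084368355/140737488355328 → NEW=255, ERR=-11105310446240285/140737488355328
(5,3): OLD=96065231781702797/562949953421312 → NEW=255, ERR=-47487006340731763/562949953421312
(5,4): OLD=1731252158908302591/9007199254740992 → NEW=255, ERR=-565583651050650369/9007199254740992
(6,0): OLD=5959493603897225/70368744177664 → NEW=0, ERR=5959493603897225/70368744177664
(6,1): OLD=331975809201308423/2251799813685248 → NEW=255, ERR=-242233143288429817/2251799813685248
(6,2): OLD=1616906003857742013/36028797018963968 → NEW=0, ERR=1616906003857742013/36028797018963968
(6,3): OLD=91984854382651210847/576460752303423488 → NEW=255, ERR=-55012637454721778593/576460752303423488
(6,4): OLD=1460556783280154663257/9223372036854775808 → NEW=255, ERR=-891403086117813167783/9223372036854775808
Row 0: ..###
Row 1: .#.##
Row 2: ..#.#
Row 3: .#.##
Row 4: ..#.#
Row 5: ..###
Row 6: .#.##

Answer: ..###
.#.##
..#.#
.#.##
..#.#
..###
.#.##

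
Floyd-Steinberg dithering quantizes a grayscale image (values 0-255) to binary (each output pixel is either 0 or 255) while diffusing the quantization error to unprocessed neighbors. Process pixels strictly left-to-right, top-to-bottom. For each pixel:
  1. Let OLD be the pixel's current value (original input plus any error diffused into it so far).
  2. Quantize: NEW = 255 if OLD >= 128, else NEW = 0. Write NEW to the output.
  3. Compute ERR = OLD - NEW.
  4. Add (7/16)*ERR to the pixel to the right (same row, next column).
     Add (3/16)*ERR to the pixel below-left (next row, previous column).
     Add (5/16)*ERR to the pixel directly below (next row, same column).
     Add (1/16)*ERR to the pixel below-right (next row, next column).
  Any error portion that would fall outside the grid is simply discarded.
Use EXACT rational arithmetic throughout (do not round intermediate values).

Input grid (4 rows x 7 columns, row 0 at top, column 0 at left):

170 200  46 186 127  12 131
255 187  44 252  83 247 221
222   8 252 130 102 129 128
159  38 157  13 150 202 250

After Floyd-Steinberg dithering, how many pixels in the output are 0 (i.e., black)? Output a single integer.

(0,0): OLD=170 → NEW=255, ERR=-85
(0,1): OLD=2605/16 → NEW=255, ERR=-1475/16
(0,2): OLD=1451/256 → NEW=0, ERR=1451/256
(0,3): OLD=772013/4096 → NEW=255, ERR=-272467/4096
(0,4): OLD=6415803/65536 → NEW=0, ERR=6415803/65536
(0,5): OLD=57493533/1048576 → NEW=0, ERR=57493533/1048576
(0,6): OLD=2600270027/16777216 → NEW=255, ERR=-1677920053/16777216
(1,0): OLD=54055/256 → NEW=255, ERR=-11225/256
(1,1): OLD=275985/2048 → NEW=255, ERR=-246255/2048
(1,2): OLD=-1642907/65536 → NEW=0, ERR=-1642907/65536
(1,3): OLD=62640577/262144 → NEW=255, ERR=-4206143/262144
(1,4): OLD=1890730211/16777216 → NEW=0, ERR=1890730211/16777216
(1,5): OLD=40373418579/134217728 → NEW=255, ERR=6147897939/134217728
(1,6): OLD=457871541885/2147483648 → NEW=255, ERR=-89736788355/2147483648
(2,0): OLD=6086731/32768 → NEW=255, ERR=-2269109/32768
(2,1): OLD=-70582039/1048576 → NEW=0, ERR=-70582039/1048576
(2,2): OLD=3425795323/16777216 → NEW=255, ERR=-852394757/16777216
(2,3): OLD=16417743331/134217728 → NEW=0, ERR=16417743331/134217728
(2,4): OLD=212943446227/1073741824 → NEW=255, ERR=-60860718893/1073741824
(2,5): OLD=4044991122033/34359738368 → NEW=0, ERR=4044991122033/34359738368
(2,6): OLD=93078600835879/549755813888 → NEW=255, ERR=-47109131705561/549755813888
(3,0): OLD=2092773787/16777216 → NEW=0, ERR=2092773787/16777216
(3,1): OLD=7742216319/134217728 → NEW=0, ERR=7742216319/134217728
(3,2): OLD=198736692845/1073741824 → NEW=255, ERR=-75067472275/1073741824
(3,3): OLD=29360076395/4294967296 → NEW=0, ERR=29360076395/4294967296
(3,4): OLD=90707736997275/549755813888 → NEW=255, ERR=-49479995544165/549755813888
(3,5): OLD=790781014124801/4398046511104 → NEW=255, ERR=-330720846206719/4398046511104
(3,6): OLD=13910533716366751/70368744177664 → NEW=255, ERR=-4033496048937569/70368744177664
Output grid:
  Row 0: ##.#..#  (3 black, running=3)
  Row 1: ##.#.##  (2 black, running=5)
  Row 2: #.#.#.#  (3 black, running=8)
  Row 3: ..#.###  (3 black, running=11)

Answer: 11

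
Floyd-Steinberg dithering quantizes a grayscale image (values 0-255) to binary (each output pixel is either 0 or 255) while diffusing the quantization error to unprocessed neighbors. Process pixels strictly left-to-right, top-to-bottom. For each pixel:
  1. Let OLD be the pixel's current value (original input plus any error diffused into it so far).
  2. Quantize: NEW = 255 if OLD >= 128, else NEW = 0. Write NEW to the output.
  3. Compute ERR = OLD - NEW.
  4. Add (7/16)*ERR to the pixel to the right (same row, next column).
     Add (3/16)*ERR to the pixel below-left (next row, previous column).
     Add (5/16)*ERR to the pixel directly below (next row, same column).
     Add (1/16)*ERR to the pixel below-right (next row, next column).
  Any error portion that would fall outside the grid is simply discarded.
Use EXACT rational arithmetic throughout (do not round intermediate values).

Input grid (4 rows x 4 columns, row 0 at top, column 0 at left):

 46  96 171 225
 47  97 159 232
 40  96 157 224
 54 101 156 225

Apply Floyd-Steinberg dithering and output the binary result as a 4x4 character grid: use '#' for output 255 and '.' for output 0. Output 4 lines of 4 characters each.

(0,0): OLD=46 → NEW=0, ERR=46
(0,1): OLD=929/8 → NEW=0, ERR=929/8
(0,2): OLD=28391/128 → NEW=255, ERR=-4249/128
(0,3): OLD=431057/2048 → NEW=255, ERR=-91183/2048
(1,0): OLD=10643/128 → NEW=0, ERR=10643/128
(1,1): OLD=170309/1024 → NEW=255, ERR=-90811/1024
(1,2): OLD=3563113/32768 → NEW=0, ERR=3563113/32768
(1,3): OLD=138194223/524288 → NEW=255, ERR=4500783/524288
(2,0): OLD=808647/16384 → NEW=0, ERR=808647/16384
(2,1): OLD=60536893/524288 → NEW=0, ERR=60536893/524288
(2,2): OLD=249103233/1048576 → NEW=255, ERR=-18283647/1048576
(2,3): OLD=3789138301/16777216 → NEW=255, ERR=-489051779/16777216
(3,0): OLD=763979031/8388608 → NEW=0, ERR=763979031/8388608
(3,1): OLD=23722014921/134217728 → NEW=255, ERR=-10503505719/134217728
(3,2): OLD=253541576887/2147483648 → NEW=0, ERR=253541576887/2147483648
(3,3): OLD=9155294123393/34359738368 → NEW=255, ERR=393560839553/34359738368
Row 0: ..##
Row 1: .#.#
Row 2: ..##
Row 3: .#.#

Answer: ..##
.#.#
..##
.#.#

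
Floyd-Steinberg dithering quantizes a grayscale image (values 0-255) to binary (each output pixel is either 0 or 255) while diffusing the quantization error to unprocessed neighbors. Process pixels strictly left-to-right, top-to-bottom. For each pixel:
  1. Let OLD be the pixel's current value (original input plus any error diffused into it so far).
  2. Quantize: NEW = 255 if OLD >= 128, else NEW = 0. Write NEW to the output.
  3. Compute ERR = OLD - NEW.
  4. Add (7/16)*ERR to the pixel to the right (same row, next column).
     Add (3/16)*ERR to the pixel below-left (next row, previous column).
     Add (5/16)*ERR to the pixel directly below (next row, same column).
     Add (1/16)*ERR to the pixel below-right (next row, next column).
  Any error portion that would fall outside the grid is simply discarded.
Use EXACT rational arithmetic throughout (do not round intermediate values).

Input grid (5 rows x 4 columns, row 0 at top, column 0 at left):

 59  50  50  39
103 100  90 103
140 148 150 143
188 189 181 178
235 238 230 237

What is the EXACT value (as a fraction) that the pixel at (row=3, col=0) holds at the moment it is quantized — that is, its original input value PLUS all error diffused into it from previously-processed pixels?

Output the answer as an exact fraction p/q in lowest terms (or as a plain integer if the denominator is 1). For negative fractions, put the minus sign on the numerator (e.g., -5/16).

Answer: 3628288283/16777216

Derivation:
(0,0): OLD=59 → NEW=0, ERR=59
(0,1): OLD=1213/16 → NEW=0, ERR=1213/16
(0,2): OLD=21291/256 → NEW=0, ERR=21291/256
(0,3): OLD=308781/4096 → NEW=0, ERR=308781/4096
(1,0): OLD=34727/256 → NEW=255, ERR=-30553/256
(1,1): OLD=185873/2048 → NEW=0, ERR=185873/2048
(1,2): OLD=11440613/65536 → NEW=255, ERR=-5271067/65536
(1,3): OLD=101258835/1048576 → NEW=0, ERR=101258835/1048576
(2,0): OLD=3923019/32768 → NEW=0, ERR=3923019/32768
(2,1): OLD=216216425/1048576 → NEW=255, ERR=-51170455/1048576
(2,2): OLD=266955917/2097152 → NEW=0, ERR=266955917/2097152
(2,3): OLD=7510889401/33554432 → NEW=255, ERR=-1045490759/33554432
(3,0): OLD=3628288283/16777216 → NEW=255, ERR=-649901797/16777216
Target (3,0): original=188, with diffused error = 3628288283/16777216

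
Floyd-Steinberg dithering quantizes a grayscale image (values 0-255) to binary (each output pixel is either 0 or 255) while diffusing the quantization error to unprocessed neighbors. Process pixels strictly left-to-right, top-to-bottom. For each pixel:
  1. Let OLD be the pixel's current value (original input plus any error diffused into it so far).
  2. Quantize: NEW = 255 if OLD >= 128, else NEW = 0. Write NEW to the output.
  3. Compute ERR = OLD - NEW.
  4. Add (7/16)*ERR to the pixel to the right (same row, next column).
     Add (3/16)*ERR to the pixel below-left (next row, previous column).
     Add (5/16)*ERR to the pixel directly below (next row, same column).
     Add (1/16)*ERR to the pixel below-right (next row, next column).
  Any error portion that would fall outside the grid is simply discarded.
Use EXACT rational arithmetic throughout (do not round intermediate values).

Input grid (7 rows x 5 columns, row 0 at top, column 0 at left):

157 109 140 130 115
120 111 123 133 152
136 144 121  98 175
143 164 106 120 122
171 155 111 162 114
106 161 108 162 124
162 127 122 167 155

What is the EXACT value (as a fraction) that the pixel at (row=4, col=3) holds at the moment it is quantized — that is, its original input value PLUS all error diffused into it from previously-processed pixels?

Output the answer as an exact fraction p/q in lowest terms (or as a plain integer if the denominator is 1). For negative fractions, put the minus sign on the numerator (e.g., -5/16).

(0,0): OLD=157 → NEW=255, ERR=-98
(0,1): OLD=529/8 → NEW=0, ERR=529/8
(0,2): OLD=21623/128 → NEW=255, ERR=-11017/128
(0,3): OLD=189121/2048 → NEW=0, ERR=189121/2048
(0,4): OLD=5092167/32768 → NEW=255, ERR=-3263673/32768
(1,0): OLD=13027/128 → NEW=0, ERR=13027/128
(1,1): OLD=157621/1024 → NEW=255, ERR=-103499/1024
(1,2): OLD=2402905/32768 → NEW=0, ERR=2402905/32768
(1,3): OLD=22267237/131072 → NEW=255, ERR=-11156123/131072
(1,4): OLD=187504527/2097152 → NEW=0, ERR=187504527/2097152
(2,0): OLD=2438807/16384 → NEW=255, ERR=-1739113/16384
(2,1): OLD=45133677/524288 → NEW=0, ERR=45133677/524288
(2,2): OLD=1336324743/8388608 → NEW=255, ERR=-802770297/8388608
(2,3): OLD=6829183909/134217728 → NEW=0, ERR=6829183909/134217728
(2,4): OLD=472191504451/2147483648 → NEW=255, ERR=-75416825789/2147483648
(3,0): OLD=1056713895/8388608 → NEW=0, ERR=1056713895/8388608
(3,1): OLD=14860331035/67108864 → NEW=255, ERR=-2252429285/67108864
(3,2): OLD=163919405977/2147483648 → NEW=0, ERR=163919405977/2147483648
(3,3): OLD=673147435665/4294967296 → NEW=255, ERR=-422069224815/4294967296
(3,4): OLD=4893657215285/68719476736 → NEW=0, ERR=4893657215285/68719476736
(4,0): OLD=219121119849/1073741824 → NEW=255, ERR=-54683045271/1073741824
(4,1): OLD=4962085102697/34359738368 → NEW=255, ERR=-3799648181143/34359738368
(4,2): OLD=36256005362247/549755813888 → NEW=0, ERR=36256005362247/549755813888
(4,3): OLD=1568045944348777/8796093022208 → NEW=255, ERR=-674957776314263/8796093022208
Target (4,3): original=162, with diffused error = 1568045944348777/8796093022208

Answer: 1568045944348777/8796093022208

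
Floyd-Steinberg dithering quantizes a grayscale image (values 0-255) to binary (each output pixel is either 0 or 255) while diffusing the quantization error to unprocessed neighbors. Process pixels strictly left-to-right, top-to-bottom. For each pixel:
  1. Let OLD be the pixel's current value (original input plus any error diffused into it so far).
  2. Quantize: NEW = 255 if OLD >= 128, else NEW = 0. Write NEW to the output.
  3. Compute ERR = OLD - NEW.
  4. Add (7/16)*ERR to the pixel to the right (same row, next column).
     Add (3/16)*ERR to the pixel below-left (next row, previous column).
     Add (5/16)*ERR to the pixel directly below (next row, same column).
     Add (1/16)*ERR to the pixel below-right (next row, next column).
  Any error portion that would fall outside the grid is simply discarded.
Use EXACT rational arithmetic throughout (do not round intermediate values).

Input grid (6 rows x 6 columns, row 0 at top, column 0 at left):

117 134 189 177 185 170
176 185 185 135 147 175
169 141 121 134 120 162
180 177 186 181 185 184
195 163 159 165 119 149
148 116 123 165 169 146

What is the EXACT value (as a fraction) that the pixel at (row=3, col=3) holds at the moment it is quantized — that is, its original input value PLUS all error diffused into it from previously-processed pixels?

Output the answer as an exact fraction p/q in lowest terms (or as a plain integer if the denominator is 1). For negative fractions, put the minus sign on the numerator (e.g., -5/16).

Answer: 9884422071385/68719476736

Derivation:
(0,0): OLD=117 → NEW=0, ERR=117
(0,1): OLD=2963/16 → NEW=255, ERR=-1117/16
(0,2): OLD=40565/256 → NEW=255, ERR=-24715/256
(0,3): OLD=551987/4096 → NEW=255, ERR=-492493/4096
(0,4): OLD=8676709/65536 → NEW=255, ERR=-8034971/65536
(0,5): OLD=122013123/1048576 → NEW=0, ERR=122013123/1048576
(1,0): OLD=51065/256 → NEW=255, ERR=-14215/256
(1,1): OLD=262351/2048 → NEW=255, ERR=-259889/2048
(1,2): OLD=4745083/65536 → NEW=0, ERR=4745083/65536
(1,3): OLD=26235487/262144 → NEW=0, ERR=26235487/262144
(1,4): OLD=2798007869/16777216 → NEW=255, ERR=-1480182211/16777216
(1,5): OLD=44319026587/268435456 → NEW=255, ERR=-24132014693/268435456
(2,0): OLD=4189525/32768 → NEW=0, ERR=4189525/32768
(2,1): OLD=175516535/1048576 → NEW=255, ERR=-91870345/1048576
(2,2): OLD=1948320037/16777216 → NEW=0, ERR=1948320037/16777216
(2,3): OLD=27389070909/134217728 → NEW=255, ERR=-6836449731/134217728
(2,4): OLD=255740297015/4294967296 → NEW=0, ERR=255740297015/4294967296
(2,5): OLD=10613249488881/68719476736 → NEW=255, ERR=-6910217078799/68719476736
(3,0): OLD=3414611845/16777216 → NEW=255, ERR=-863578235/16777216
(3,1): OLD=21054198689/134217728 → NEW=255, ERR=-13171321951/134217728
(3,2): OLD=176448376499/1073741824 → NEW=255, ERR=-97355788621/1073741824
(3,3): OLD=9884422071385/68719476736 → NEW=255, ERR=-7639044496295/68719476736
Target (3,3): original=181, with diffused error = 9884422071385/68719476736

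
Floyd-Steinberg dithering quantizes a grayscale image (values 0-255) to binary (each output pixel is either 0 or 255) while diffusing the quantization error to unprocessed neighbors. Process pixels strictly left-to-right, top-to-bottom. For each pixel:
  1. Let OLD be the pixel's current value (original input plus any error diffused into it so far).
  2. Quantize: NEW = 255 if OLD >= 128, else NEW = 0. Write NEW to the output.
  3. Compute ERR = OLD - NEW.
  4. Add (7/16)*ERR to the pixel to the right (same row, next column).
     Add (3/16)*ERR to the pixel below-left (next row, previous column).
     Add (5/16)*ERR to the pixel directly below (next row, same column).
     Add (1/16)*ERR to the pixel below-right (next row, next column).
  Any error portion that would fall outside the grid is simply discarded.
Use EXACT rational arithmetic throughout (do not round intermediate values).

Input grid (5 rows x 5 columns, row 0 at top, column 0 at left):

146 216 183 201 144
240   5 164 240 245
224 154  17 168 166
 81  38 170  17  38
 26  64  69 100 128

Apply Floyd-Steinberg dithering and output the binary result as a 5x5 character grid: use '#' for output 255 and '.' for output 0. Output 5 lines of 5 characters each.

Answer: ####.
#..##
#..##
..#..
.#..#

Derivation:
(0,0): OLD=146 → NEW=255, ERR=-109
(0,1): OLD=2693/16 → NEW=255, ERR=-1387/16
(0,2): OLD=37139/256 → NEW=255, ERR=-28141/256
(0,3): OLD=626309/4096 → NEW=255, ERR=-418171/4096
(0,4): OLD=6509987/65536 → NEW=0, ERR=6509987/65536
(1,0): OLD=48559/256 → NEW=255, ERR=-16721/256
(1,1): OLD=-159927/2048 → NEW=0, ERR=-159927/2048
(1,2): OLD=4648061/65536 → NEW=0, ERR=4648061/65536
(1,3): OLD=65766713/262144 → NEW=255, ERR=-1080007/262144
(1,4): OLD=1123481227/4194304 → NEW=255, ERR=53933707/4194304
(2,0): OLD=6191411/32768 → NEW=255, ERR=-2164429/32768
(2,1): OLD=115253985/1048576 → NEW=0, ERR=115253985/1048576
(2,2): OLD=1368992739/16777216 → NEW=0, ERR=1368992739/16777216
(2,3): OLD=56171611641/268435456 → NEW=255, ERR=-12279429639/268435456
(2,4): OLD=643161422735/4294967296 → NEW=255, ERR=-452055237745/4294967296
(3,0): OLD=1358407811/16777216 → NEW=0, ERR=1358407811/16777216
(3,1): OLD=15964255687/134217728 → NEW=0, ERR=15964255687/134217728
(3,2): OLD=1055830170301/4294967296 → NEW=255, ERR=-39386490179/4294967296
(3,3): OLD=-136941533739/8589934592 → NEW=0, ERR=-136941533739/8589934592
(3,4): OLD=-649404630135/137438953472 → NEW=0, ERR=-649404630135/137438953472
(4,0): OLD=158063654349/2147483648 → NEW=0, ERR=158063654349/2147483648
(4,1): OLD=9394811510989/68719476736 → NEW=255, ERR=-8128655056691/68719476736
(4,2): OLD=20701899807395/1099511627776 → NEW=0, ERR=20701899807395/1099511627776
(4,3): OLD=1790820668891341/17592186044416 → NEW=0, ERR=1790820668891341/17592186044416
(4,4): OLD=47868466476819483/281474976710656 → NEW=255, ERR=-23907652584397797/281474976710656
Row 0: ####.
Row 1: #..##
Row 2: #..##
Row 3: ..#..
Row 4: .#..#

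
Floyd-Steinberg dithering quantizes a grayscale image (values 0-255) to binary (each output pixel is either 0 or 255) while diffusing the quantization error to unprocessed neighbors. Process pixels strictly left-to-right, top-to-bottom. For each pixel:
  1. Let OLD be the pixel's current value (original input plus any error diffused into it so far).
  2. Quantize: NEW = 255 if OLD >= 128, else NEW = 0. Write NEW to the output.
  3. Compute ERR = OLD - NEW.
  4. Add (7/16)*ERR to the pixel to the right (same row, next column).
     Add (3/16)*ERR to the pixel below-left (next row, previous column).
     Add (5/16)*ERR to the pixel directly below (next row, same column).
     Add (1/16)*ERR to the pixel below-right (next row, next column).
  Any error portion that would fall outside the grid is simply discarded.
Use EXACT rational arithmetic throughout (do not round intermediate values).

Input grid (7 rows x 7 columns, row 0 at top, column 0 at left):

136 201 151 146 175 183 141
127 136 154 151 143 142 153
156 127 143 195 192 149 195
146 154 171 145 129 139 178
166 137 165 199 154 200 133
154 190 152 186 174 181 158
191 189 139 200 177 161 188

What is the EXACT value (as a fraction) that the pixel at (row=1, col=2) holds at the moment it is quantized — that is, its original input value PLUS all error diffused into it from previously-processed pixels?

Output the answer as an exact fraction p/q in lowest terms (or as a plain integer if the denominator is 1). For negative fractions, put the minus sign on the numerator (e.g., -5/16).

(0,0): OLD=136 → NEW=255, ERR=-119
(0,1): OLD=2383/16 → NEW=255, ERR=-1697/16
(0,2): OLD=26777/256 → NEW=0, ERR=26777/256
(0,3): OLD=785455/4096 → NEW=255, ERR=-259025/4096
(0,4): OLD=9655625/65536 → NEW=255, ERR=-7056055/65536
(0,5): OLD=142497023/1048576 → NEW=255, ERR=-124889857/1048576
(0,6): OLD=1491358457/16777216 → NEW=0, ERR=1491358457/16777216
(1,0): OLD=17901/256 → NEW=0, ERR=17901/256
(1,1): OLD=298235/2048 → NEW=255, ERR=-224005/2048
(1,2): OLD=7887127/65536 → NEW=0, ERR=7887127/65536
Target (1,2): original=154, with diffused error = 7887127/65536

Answer: 7887127/65536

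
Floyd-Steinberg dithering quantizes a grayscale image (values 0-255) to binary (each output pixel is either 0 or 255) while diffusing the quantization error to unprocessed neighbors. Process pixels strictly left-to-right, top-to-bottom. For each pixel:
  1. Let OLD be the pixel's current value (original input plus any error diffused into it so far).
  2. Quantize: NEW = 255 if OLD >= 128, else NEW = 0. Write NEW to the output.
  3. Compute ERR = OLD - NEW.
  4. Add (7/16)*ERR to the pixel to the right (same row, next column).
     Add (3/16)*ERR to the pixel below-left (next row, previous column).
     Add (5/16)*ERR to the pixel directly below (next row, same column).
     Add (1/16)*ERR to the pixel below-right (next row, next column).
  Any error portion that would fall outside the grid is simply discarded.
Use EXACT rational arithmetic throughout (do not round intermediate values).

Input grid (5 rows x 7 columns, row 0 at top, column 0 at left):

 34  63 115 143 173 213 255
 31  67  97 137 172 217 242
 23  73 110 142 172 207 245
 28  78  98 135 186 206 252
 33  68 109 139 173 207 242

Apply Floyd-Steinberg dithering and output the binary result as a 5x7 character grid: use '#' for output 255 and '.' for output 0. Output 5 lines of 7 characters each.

Answer: ..#.###
..#.###
..#.###
..#.#.#
..#.###

Derivation:
(0,0): OLD=34 → NEW=0, ERR=34
(0,1): OLD=623/8 → NEW=0, ERR=623/8
(0,2): OLD=19081/128 → NEW=255, ERR=-13559/128
(0,3): OLD=197951/2048 → NEW=0, ERR=197951/2048
(0,4): OLD=7054521/32768 → NEW=255, ERR=-1301319/32768
(0,5): OLD=102564111/524288 → NEW=255, ERR=-31129329/524288
(0,6): OLD=1921189737/8388608 → NEW=255, ERR=-217905303/8388608
(1,0): OLD=7197/128 → NEW=0, ERR=7197/128
(1,1): OLD=100555/1024 → NEW=0, ERR=100555/1024
(1,2): OLD=4254887/32768 → NEW=255, ERR=-4100953/32768
(1,3): OLD=12895451/131072 → NEW=0, ERR=12895451/131072
(1,4): OLD=1657095153/8388608 → NEW=255, ERR=-481999887/8388608
(1,5): OLD=11137023937/67108864 → NEW=255, ERR=-5975736383/67108864
(1,6): OLD=205314600495/1073741824 → NEW=255, ERR=-68489564625/1073741824
(2,0): OLD=966377/16384 → NEW=0, ERR=966377/16384
(2,1): OLD=57430675/524288 → NEW=0, ERR=57430675/524288
(2,2): OLD=1202914937/8388608 → NEW=255, ERR=-936180103/8388608
(2,3): OLD=7068178673/67108864 → NEW=0, ERR=7068178673/67108864
(2,4): OLD=101778055361/536870912 → NEW=255, ERR=-35124027199/536870912
(2,5): OLD=2319272950251/17179869184 → NEW=255, ERR=-2061593691669/17179869184
(2,6): OLD=45904977675549/274877906944 → NEW=255, ERR=-24188888595171/274877906944
(3,0): OLD=561793369/8388608 → NEW=0, ERR=561793369/8388608
(3,1): OLD=8341117541/67108864 → NEW=0, ERR=8341117541/67108864
(3,2): OLD=77361489919/536870912 → NEW=255, ERR=-59540592641/536870912
(3,3): OLD=215074140041/2147483648 → NEW=0, ERR=215074140041/2147483648
(3,4): OLD=53176270847321/274877906944 → NEW=255, ERR=-16917595423399/274877906944
(3,5): OLD=266048375139355/2199023255552 → NEW=0, ERR=266048375139355/2199023255552
(3,6): OLD=9497360856020677/35184372088832 → NEW=255, ERR=525345973368517/35184372088832
(4,0): OLD=82928567575/1073741824 → NEW=0, ERR=82928567575/1073741824
(4,1): OLD=2130686476203/17179869184 → NEW=0, ERR=2130686476203/17179869184
(4,2): OLD=42647107819237/274877906944 → NEW=255, ERR=-27446758451483/274877906944
(4,3): OLD=237805517903463/2199023255552 → NEW=0, ERR=237805517903463/2199023255552
(4,4): OLD=4046606112288133/17592186044416 → NEW=255, ERR=-439401329037947/17592186044416
(4,5): OLD=131073477468739205/562949953421312 → NEW=255, ERR=-12478760653695355/562949953421312
(4,6): OLD=2202526956976608819/9007199254740992 → NEW=255, ERR=-94308852982344141/9007199254740992
Row 0: ..#.###
Row 1: ..#.###
Row 2: ..#.###
Row 3: ..#.#.#
Row 4: ..#.###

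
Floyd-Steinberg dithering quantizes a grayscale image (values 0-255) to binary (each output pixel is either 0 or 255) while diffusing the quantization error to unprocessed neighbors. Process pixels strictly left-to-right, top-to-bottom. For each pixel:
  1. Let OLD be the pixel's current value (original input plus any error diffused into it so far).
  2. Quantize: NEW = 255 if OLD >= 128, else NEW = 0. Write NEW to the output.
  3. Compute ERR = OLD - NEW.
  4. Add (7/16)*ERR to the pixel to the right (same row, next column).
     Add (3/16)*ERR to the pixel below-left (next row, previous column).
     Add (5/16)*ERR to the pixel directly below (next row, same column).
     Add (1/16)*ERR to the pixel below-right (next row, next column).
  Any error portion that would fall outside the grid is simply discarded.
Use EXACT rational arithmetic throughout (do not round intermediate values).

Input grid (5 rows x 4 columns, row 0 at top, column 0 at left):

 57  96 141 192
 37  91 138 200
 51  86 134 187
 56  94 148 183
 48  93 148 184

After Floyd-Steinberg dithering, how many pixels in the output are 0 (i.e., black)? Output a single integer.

(0,0): OLD=57 → NEW=0, ERR=57
(0,1): OLD=1935/16 → NEW=0, ERR=1935/16
(0,2): OLD=49641/256 → NEW=255, ERR=-15639/256
(0,3): OLD=676959/4096 → NEW=255, ERR=-367521/4096
(1,0): OLD=19837/256 → NEW=0, ERR=19837/256
(1,1): OLD=317035/2048 → NEW=255, ERR=-205205/2048
(1,2): OLD=4312775/65536 → NEW=0, ERR=4312775/65536
(1,3): OLD=206499361/1048576 → NEW=255, ERR=-60887519/1048576
(2,0): OLD=1849033/32768 → NEW=0, ERR=1849033/32768
(2,1): OLD=101247795/1048576 → NEW=0, ERR=101247795/1048576
(2,2): OLD=376771999/2097152 → NEW=255, ERR=-158001761/2097152
(2,3): OLD=4697800067/33554432 → NEW=255, ERR=-3858580093/33554432
(3,0): OLD=1539112761/16777216 → NEW=0, ERR=1539112761/16777216
(3,1): OLD=41261208423/268435456 → NEW=255, ERR=-27189832857/268435456
(3,2): OLD=277518716057/4294967296 → NEW=0, ERR=277518716057/4294967296
(3,3): OLD=11725216389039/68719476736 → NEW=255, ERR=-5798250178641/68719476736
(4,0): OLD=247717952517/4294967296 → NEW=0, ERR=247717952517/4294967296
(4,1): OLD=3588159695247/34359738368 → NEW=0, ERR=3588159695247/34359738368
(4,2): OLD=210808106181551/1099511627776 → NEW=255, ERR=-69567358901329/1099511627776
(4,3): OLD=2357175496882553/17592186044416 → NEW=255, ERR=-2128831944443527/17592186044416
Output grid:
  Row 0: ..##  (2 black, running=2)
  Row 1: .#.#  (2 black, running=4)
  Row 2: ..##  (2 black, running=6)
  Row 3: .#.#  (2 black, running=8)
  Row 4: ..##  (2 black, running=10)

Answer: 10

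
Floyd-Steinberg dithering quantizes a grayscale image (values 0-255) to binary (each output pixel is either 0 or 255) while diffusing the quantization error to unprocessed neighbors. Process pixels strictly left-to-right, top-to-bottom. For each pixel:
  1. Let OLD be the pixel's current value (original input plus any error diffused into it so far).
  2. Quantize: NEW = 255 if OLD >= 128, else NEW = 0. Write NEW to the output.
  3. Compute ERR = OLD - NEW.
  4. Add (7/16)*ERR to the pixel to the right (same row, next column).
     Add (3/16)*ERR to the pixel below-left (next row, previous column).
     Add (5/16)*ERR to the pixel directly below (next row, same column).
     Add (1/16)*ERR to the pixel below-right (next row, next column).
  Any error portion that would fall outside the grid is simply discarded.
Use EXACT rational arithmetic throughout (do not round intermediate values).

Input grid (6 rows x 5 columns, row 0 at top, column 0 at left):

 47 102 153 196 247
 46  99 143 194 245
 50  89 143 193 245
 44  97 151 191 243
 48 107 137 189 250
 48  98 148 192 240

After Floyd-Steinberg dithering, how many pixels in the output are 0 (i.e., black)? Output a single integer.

(0,0): OLD=47 → NEW=0, ERR=47
(0,1): OLD=1961/16 → NEW=0, ERR=1961/16
(0,2): OLD=52895/256 → NEW=255, ERR=-12385/256
(0,3): OLD=716121/4096 → NEW=255, ERR=-328359/4096
(0,4): OLD=13888879/65536 → NEW=255, ERR=-2822801/65536
(1,0): OLD=21419/256 → NEW=0, ERR=21419/256
(1,1): OLD=343597/2048 → NEW=255, ERR=-178643/2048
(1,2): OLD=5396785/65536 → NEW=0, ERR=5396785/65536
(1,3): OLD=50823389/262144 → NEW=255, ERR=-16023331/262144
(1,4): OLD=837970167/4194304 → NEW=255, ERR=-231577353/4194304
(2,0): OLD=1959231/32768 → NEW=0, ERR=1959231/32768
(2,1): OLD=113843237/1048576 → NEW=0, ERR=113843237/1048576
(2,2): OLD=3344042159/16777216 → NEW=255, ERR=-934147921/16777216
(2,3): OLD=38744190365/268435456 → NEW=255, ERR=-29706850915/268435456
(2,4): OLD=753806387211/4294967296 → NEW=255, ERR=-341410273269/4294967296
(3,0): OLD=1393204175/16777216 → NEW=0, ERR=1393204175/16777216
(3,1): OLD=21549404963/134217728 → NEW=255, ERR=-12676115677/134217728
(3,2): OLD=336365924465/4294967296 → NEW=0, ERR=336365924465/4294967296
(3,3): OLD=1480007595881/8589934592 → NEW=255, ERR=-710425725079/8589934592
(3,4): OLD=24059963656173/137438953472 → NEW=255, ERR=-10986969479187/137438953472
(4,0): OLD=120779035073/2147483648 → NEW=0, ERR=120779035073/2147483648
(4,1): OLD=8381470035649/68719476736 → NEW=0, ERR=8381470035649/68719476736
(4,2): OLD=212672268583535/1099511627776 → NEW=255, ERR=-67703196499345/1099511627776
(4,3): OLD=2218750732011201/17592186044416 → NEW=0, ERR=2218750732011201/17592186044416
(4,4): OLD=77413386950100935/281474976710656 → NEW=255, ERR=5637267888883655/281474976710656
(5,0): OLD=97245613851875/1099511627776 → NEW=0, ERR=97245613851875/1099511627776
(5,1): OLD=1467000204313577/8796093022208 → NEW=255, ERR=-776003516349463/8796093022208
(5,2): OLD=34179900129496753/281474976710656 → NEW=0, ERR=34179900129496753/281474976710656
(5,3): OLD=320257568321331807/1125899906842624 → NEW=255, ERR=33153092076462687/1125899906842624
(5,4): OLD=4810272691437304933/18014398509481984 → NEW=255, ERR=216601071519399013/18014398509481984
Output grid:
  Row 0: ..###  (2 black, running=2)
  Row 1: .#.##  (2 black, running=4)
  Row 2: ..###  (2 black, running=6)
  Row 3: .#.##  (2 black, running=8)
  Row 4: ..#.#  (3 black, running=11)
  Row 5: .#.##  (2 black, running=13)

Answer: 13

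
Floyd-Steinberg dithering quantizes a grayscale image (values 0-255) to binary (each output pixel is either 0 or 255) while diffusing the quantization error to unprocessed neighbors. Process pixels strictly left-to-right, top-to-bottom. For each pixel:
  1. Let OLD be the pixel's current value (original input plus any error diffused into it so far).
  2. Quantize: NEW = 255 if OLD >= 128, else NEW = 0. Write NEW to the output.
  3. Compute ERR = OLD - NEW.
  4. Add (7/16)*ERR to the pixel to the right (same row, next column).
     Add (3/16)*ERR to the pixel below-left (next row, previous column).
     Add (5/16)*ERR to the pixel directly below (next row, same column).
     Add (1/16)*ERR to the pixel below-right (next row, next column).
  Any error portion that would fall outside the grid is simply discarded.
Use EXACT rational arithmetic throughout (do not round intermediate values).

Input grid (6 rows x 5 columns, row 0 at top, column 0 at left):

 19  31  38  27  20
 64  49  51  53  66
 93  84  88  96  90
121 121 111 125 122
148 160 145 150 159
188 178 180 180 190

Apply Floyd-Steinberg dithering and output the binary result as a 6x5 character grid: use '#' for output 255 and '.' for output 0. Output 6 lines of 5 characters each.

Answer: .....
...#.
#.#..
.#.#.
#.#.#
#####

Derivation:
(0,0): OLD=19 → NEW=0, ERR=19
(0,1): OLD=629/16 → NEW=0, ERR=629/16
(0,2): OLD=14131/256 → NEW=0, ERR=14131/256
(0,3): OLD=209509/4096 → NEW=0, ERR=209509/4096
(0,4): OLD=2777283/65536 → NEW=0, ERR=2777283/65536
(1,0): OLD=19791/256 → NEW=0, ERR=19791/256
(1,1): OLD=218409/2048 → NEW=0, ERR=218409/2048
(1,2): OLD=8320093/65536 → NEW=0, ERR=8320093/65536
(1,3): OLD=35631321/262144 → NEW=255, ERR=-31215399/262144
(1,4): OLD=127270507/4194304 → NEW=0, ERR=127270507/4194304
(2,0): OLD=4494291/32768 → NEW=255, ERR=-3861549/32768
(2,1): OLD=98990913/1048576 → NEW=0, ERR=98990913/1048576
(2,2): OLD=2572179459/16777216 → NEW=255, ERR=-1706010621/16777216
(2,3): OLD=7495991641/268435456 → NEW=0, ERR=7495991641/268435456
(2,4): OLD=447780991791/4294967296 → NEW=0, ERR=447780991791/4294967296
(3,0): OLD=1709168035/16777216 → NEW=0, ERR=1709168035/16777216
(3,1): OLD=22634497255/134217728 → NEW=255, ERR=-11591023385/134217728
(3,2): OLD=225815841437/4294967296 → NEW=0, ERR=225815841437/4294967296
(3,3): OLD=1459616133717/8589934592 → NEW=255, ERR=-730817187243/8589934592
(3,4): OLD=16369513663305/137438953472 → NEW=0, ERR=16369513663305/137438953472
(4,0): OLD=351421231149/2147483648 → NEW=255, ERR=-196187099091/2147483648
(4,1): OLD=7508927690157/68719476736 → NEW=0, ERR=7508927690157/68719476736
(4,2): OLD=206582730706627/1099511627776 → NEW=255, ERR=-73792734376253/1099511627776
(4,3): OLD=2105232949520301/17592186044416 → NEW=0, ERR=2105232949520301/17592186044416
(4,4): OLD=68470927088677947/281474976710656 → NEW=255, ERR=-3305191972539333/281474976710656
(5,0): OLD=197845033237799/1099511627776 → NEW=255, ERR=-82530431845081/1099511627776
(5,1): OLD=1416292155169845/8796093022208 → NEW=255, ERR=-826711565493195/8796093022208
(5,2): OLD=41426099478154205/281474976710656 → NEW=255, ERR=-30350019583063075/281474976710656
(5,3): OLD=184452478972233267/1125899906842624 → NEW=255, ERR=-102651997272635853/1125899906842624
(5,4): OLD=2772802805211638593/18014398509481984 → NEW=255, ERR=-1820868814706267327/18014398509481984
Row 0: .....
Row 1: ...#.
Row 2: #.#..
Row 3: .#.#.
Row 4: #.#.#
Row 5: #####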